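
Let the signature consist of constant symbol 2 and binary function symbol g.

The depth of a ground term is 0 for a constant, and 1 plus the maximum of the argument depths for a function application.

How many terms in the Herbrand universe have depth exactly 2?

Let N_k count ground terms of depth at most k. Each non-constant term of depth ≤ k is some function symbol applied to depth-≤(k−1) arguments, giving N_k = 1 + N_{k-1}^2.
N_0 = 1
N_1 = 1 + 1^2 = 2
N_2 = 1 + 2^2 = 5
Terms of depth exactly 2: N_2 − N_1 = 5 − 2 = 3.

3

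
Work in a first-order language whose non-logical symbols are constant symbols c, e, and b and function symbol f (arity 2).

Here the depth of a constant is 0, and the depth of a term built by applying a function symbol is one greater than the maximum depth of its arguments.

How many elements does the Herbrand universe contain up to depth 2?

If N_k denotes the number of depth-≤k ground terms, the 3 constants give N_0 = 3, and each function symbol of arity r contributes N_{k-1}^r new terms at level k: N_k = 3 + N_{k-1}^2.
N_0 = 3
N_1 = 3 + 3^2 = 12
N_2 = 3 + 12^2 = 147

147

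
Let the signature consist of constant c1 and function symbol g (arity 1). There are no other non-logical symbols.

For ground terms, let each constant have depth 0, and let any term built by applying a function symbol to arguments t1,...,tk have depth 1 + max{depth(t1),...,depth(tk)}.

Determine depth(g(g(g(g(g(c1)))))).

5

depth(g(c1)) = 1 + depth(c1) = 1 + 0 = 1
depth(g(g(c1))) = 1 + depth(g(c1)) = 1 + 1 = 2
depth(g(g(g(c1)))) = 1 + depth(g(g(c1))) = 1 + 2 = 3
depth(g(g(g(g(c1))))) = 1 + depth(g(g(g(c1)))) = 1 + 3 = 4
depth(g(g(g(g(g(c1)))))) = 1 + depth(g(g(g(g(c1))))) = 1 + 4 = 5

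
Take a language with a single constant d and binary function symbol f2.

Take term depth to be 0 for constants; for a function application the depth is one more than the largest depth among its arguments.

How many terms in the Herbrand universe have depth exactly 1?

1

Write N_k for the number of ground terms of depth ≤ k. A term of depth ≤ k is either a constant or a function symbol applied to arguments of depth ≤ k−1, so N_k = 1 + N_{k-1}^2.
N_0 = 1
N_1 = 1 + 1^2 = 2
Terms of depth exactly 1: N_1 − N_0 = 2 − 1 = 1.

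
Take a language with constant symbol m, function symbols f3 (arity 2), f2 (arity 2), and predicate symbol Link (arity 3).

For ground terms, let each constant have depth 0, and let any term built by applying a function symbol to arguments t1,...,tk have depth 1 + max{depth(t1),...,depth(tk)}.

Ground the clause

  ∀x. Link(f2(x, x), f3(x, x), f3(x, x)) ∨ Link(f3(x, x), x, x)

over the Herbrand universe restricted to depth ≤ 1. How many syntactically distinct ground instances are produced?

3

Ground terms of depth ≤ 1:
  If N_k denotes the number of depth-≤k ground terms, the 1 constant gives N_0 = 1, and each function symbol of arity r contributes N_{k-1}^r new terms at level k: N_k = 1 + N_{k-1}^2 + N_{k-1}^2.
  N_0 = 1
  N_1 = 1 + 1^2 + 1^2 = 3
So there are 3 ground terms available for substitution.
The variable x ranges independently over the available ground terms, and distinct assignments produce distinct instances.
Number of ground instances = 3.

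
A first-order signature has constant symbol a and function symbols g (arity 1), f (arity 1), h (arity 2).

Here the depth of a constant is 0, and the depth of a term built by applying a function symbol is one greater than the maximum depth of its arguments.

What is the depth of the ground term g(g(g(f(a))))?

depth(f(a)) = 1 + depth(a) = 1 + 0 = 1
depth(g(f(a))) = 1 + depth(f(a)) = 1 + 1 = 2
depth(g(g(f(a)))) = 1 + depth(g(f(a))) = 1 + 2 = 3
depth(g(g(g(f(a))))) = 1 + depth(g(g(f(a)))) = 1 + 3 = 4

4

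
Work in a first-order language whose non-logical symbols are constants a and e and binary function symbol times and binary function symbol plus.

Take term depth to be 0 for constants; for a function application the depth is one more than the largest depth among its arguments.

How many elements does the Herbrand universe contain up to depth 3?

Let N_k count ground terms of depth at most k. Each non-constant term of depth ≤ k is some function symbol applied to depth-≤(k−1) arguments, giving N_k = 2 + N_{k-1}^2 + N_{k-1}^2.
N_0 = 2
N_1 = 2 + 2^2 + 2^2 = 10
N_2 = 2 + 10^2 + 10^2 = 202
N_3 = 2 + 202^2 + 202^2 = 81610

81610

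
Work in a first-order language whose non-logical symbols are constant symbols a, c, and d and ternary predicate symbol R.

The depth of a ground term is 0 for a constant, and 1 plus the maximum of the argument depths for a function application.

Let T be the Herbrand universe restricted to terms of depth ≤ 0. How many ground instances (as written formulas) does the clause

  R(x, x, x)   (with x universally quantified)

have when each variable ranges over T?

Ground terms of depth ≤ 0:
  With no function symbols every ground term is a constant, so there are exactly 3 ground terms at every depth bound.
  N_0 = 3
  Explicitly: a, c, d.
So there are 3 ground terms available for substitution.
The variable x ranges independently over the available ground terms, and distinct assignments produce distinct instances.
Number of ground instances = 3.

3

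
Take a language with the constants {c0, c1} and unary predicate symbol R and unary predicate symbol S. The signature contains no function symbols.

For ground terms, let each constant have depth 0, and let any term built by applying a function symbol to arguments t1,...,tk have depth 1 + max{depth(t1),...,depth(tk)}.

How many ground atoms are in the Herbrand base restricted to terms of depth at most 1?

First count ground terms of depth ≤ 1.
With no function symbols every ground term is a constant, so there are exactly 2 ground terms at every depth bound.
N_0 = 2
N_1 = 2
So |H| = 2.
A ground atom is a predicate applied to a tuple of terms from H, so the count is the sum over predicates of |H|^arity:
  R: 2;  S: 2
Total ground atoms: 2 + 2 = 4.

4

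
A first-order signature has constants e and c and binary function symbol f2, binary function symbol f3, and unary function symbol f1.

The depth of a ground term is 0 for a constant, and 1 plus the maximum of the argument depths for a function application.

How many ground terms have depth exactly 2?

290

Count level by level. With function symbols f2/2, f3/2, f1/1, the terms of depth ≤ k are the 2 constants together with each function applied to depth-≤(k−1) tuples, so N_k = 2 + N_{k-1}^2 + N_{k-1}^2 + N_{k-1}.
N_0 = 2
N_1 = 2 + 2^2 + 2^2 + 2 = 12
N_2 = 2 + 12^2 + 12^2 + 12 = 302
Terms of depth exactly 2: N_2 − N_1 = 302 − 12 = 290.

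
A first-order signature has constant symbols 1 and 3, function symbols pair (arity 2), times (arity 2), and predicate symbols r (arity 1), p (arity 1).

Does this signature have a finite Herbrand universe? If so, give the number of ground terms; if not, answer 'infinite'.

infinite

The signature has at least one function symbol (pair, arity 2) and at least one constant (1).
Iterating pair gives infinitely many distinct ground terms: 1, pair(1, 1), pair(pair(1, 1), pair(1, 1)), ...
So the Herbrand universe is infinite.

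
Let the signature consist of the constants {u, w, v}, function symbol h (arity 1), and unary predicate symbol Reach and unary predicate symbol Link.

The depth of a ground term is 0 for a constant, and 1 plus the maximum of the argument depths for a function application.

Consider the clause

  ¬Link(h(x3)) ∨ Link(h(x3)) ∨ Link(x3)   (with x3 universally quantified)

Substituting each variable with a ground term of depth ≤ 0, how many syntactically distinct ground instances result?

Ground terms of depth ≤ 0:
  Write N_k for the number of ground terms of depth ≤ k. A term of depth ≤ k is either a constant or a function symbol applied to arguments of depth ≤ k−1, so N_k = 3 + N_{k-1}.
  N_0 = 3
  Explicitly: u, w, v.
So there are 3 ground terms available for substitution.
There is 1 variable to instantiate (x3),  occurring in at least one literal, so different choices give different ground instances.
Number of ground instances = 3.

3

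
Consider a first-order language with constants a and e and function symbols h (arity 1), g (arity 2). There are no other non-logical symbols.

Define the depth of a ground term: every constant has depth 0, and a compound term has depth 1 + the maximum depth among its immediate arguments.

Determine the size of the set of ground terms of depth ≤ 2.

74

Write N_k for the number of ground terms of depth ≤ k. A term of depth ≤ k is either a constant or a function symbol applied to arguments of depth ≤ k−1, so N_k = 2 + N_{k-1} + N_{k-1}^2.
N_0 = 2
N_1 = 2 + 2 + 2^2 = 8
N_2 = 2 + 8 + 8^2 = 74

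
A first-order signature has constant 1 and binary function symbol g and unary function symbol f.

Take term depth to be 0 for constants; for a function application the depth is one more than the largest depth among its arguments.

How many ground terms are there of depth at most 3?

183

Let N_k count ground terms of depth at most k. Each non-constant term of depth ≤ k is some function symbol applied to depth-≤(k−1) arguments, giving N_k = 1 + N_{k-1}^2 + N_{k-1}.
N_0 = 1
N_1 = 1 + 1^2 + 1 = 3
N_2 = 1 + 3^2 + 3 = 13
N_3 = 1 + 13^2 + 13 = 183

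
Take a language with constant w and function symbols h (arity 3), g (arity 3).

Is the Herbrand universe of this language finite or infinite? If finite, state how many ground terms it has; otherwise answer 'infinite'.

infinite

The signature has at least one function symbol (h, arity 3) and at least one constant (w).
Iterating h gives infinitely many distinct ground terms: w, h(w, w, w), h(h(w, w, w), h(w, w, w), h(w, w, w)), ...
So the Herbrand universe is infinite.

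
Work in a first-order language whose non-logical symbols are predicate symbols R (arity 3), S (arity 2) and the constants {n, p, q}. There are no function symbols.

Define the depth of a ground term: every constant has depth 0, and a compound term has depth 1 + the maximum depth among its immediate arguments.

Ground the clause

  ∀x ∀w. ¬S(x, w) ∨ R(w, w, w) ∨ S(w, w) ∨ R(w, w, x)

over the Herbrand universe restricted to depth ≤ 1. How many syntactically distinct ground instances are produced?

Ground terms of depth ≤ 1:
  With no function symbols every ground term is a constant, so there are exactly 3 ground terms at every depth bound.
  N_0 = 3
  N_1 = 3
  Explicitly: n, p, q.
So there are 3 ground terms available for substitution.
The clause has 2 distinct variables (x, w), each appearing in the body. In the free term algebra distinct substitutions yield syntactically distinct ground instances.
Number of ground instances = 3^2 = 9.

9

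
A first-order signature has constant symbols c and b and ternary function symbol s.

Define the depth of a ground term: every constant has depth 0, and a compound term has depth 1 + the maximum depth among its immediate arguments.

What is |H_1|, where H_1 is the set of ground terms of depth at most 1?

10

Write N_k for the number of ground terms of depth ≤ k. A term of depth ≤ k is either a constant or a function symbol applied to arguments of depth ≤ k−1, so N_k = 2 + N_{k-1}^3.
N_0 = 2
N_1 = 2 + 2^3 = 10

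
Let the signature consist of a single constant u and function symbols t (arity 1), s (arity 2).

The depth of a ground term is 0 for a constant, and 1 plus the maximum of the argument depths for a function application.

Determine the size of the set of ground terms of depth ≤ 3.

Count level by level. With function symbols t/1, s/2, the terms of depth ≤ k are the 1 constant together with each function applied to depth-≤(k−1) tuples, so N_k = 1 + N_{k-1} + N_{k-1}^2.
N_0 = 1
N_1 = 1 + 1 + 1^2 = 3
N_2 = 1 + 3 + 3^2 = 13
N_3 = 1 + 13 + 13^2 = 183

183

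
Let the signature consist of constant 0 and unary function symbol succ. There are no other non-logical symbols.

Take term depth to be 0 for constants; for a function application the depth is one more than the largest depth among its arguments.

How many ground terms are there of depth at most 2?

Write N_k for the number of ground terms of depth ≤ k. A term of depth ≤ k is either a constant or a function symbol applied to arguments of depth ≤ k−1, so N_k = 1 + N_{k-1}.
N_0 = 1
N_1 = 1 + 1 = 2
N_2 = 1 + 2 = 3
Explicitly: 0, succ(0), succ(succ(0)).

3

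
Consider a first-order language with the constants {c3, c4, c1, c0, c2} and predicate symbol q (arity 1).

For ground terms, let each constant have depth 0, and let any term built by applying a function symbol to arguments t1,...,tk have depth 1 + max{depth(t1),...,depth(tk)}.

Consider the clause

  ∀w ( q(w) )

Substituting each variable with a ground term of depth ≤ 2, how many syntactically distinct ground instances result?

Ground terms of depth ≤ 2:
  With no function symbols every ground term is a constant, so there are exactly 5 ground terms at every depth bound.
  N_0 = 5
  N_1 = 5
  N_2 = 5
  Explicitly: c3, c4, c1, c0, c2.
So there are 5 ground terms available for substitution.
There is 1 variable to instantiate (w),  occurring in at least one literal, so different choices give different ground instances.
Number of ground instances = 5.

5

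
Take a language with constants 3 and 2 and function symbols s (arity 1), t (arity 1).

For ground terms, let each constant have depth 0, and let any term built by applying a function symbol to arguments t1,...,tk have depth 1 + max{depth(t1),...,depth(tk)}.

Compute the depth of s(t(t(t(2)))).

4

depth(t(2)) = 1 + depth(2) = 1 + 0 = 1
depth(t(t(2))) = 1 + depth(t(2)) = 1 + 1 = 2
depth(t(t(t(2)))) = 1 + depth(t(t(2))) = 1 + 2 = 3
depth(s(t(t(t(2))))) = 1 + depth(t(t(t(2)))) = 1 + 3 = 4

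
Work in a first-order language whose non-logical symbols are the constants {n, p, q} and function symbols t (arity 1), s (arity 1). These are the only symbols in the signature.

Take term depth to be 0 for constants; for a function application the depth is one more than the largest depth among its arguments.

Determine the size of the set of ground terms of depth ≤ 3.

45

Let N_k count ground terms of depth at most k. Each non-constant term of depth ≤ k is some function symbol applied to depth-≤(k−1) arguments, giving N_k = 3 + N_{k-1} + N_{k-1}.
N_0 = 3
N_1 = 3 + 3 + 3 = 9
N_2 = 3 + 9 + 9 = 21
N_3 = 3 + 21 + 21 = 45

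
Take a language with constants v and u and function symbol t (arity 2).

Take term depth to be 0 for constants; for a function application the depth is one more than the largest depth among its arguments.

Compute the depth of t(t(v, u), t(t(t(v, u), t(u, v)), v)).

4

depth(t(v, u)) = 1 + max(0, 0) = 1
depth(t(u, v)) = 1 + max(0, 0) = 1
depth(t(t(v, u), t(u, v))) = 1 + max(1, 1) = 2
depth(t(t(t(v, u), t(u, v)), v)) = 1 + max(2, 0) = 3
depth(t(t(v, u), t(t(t(v, u), t(u, v)), v))) = 1 + max(1, 3) = 4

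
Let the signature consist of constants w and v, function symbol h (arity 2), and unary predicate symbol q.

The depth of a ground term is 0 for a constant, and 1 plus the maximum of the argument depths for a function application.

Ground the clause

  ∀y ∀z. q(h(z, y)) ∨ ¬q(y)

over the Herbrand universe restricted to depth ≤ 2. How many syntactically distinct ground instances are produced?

1444

Ground terms of depth ≤ 2:
  Count level by level. With function symbols h/2, the terms of depth ≤ k are the 2 constants together with each function applied to depth-≤(k−1) tuples, so N_k = 2 + N_{k-1}^2.
  N_0 = 2
  N_1 = 2 + 2^2 = 6
  N_2 = 2 + 6^2 = 38
So there are 38 ground terms available for substitution.
The body mentions every one of the 2 quantified variables; since ground terms form a free algebra, no two substitutions collapse to the same formula.
Number of ground instances = 38^2 = 1444.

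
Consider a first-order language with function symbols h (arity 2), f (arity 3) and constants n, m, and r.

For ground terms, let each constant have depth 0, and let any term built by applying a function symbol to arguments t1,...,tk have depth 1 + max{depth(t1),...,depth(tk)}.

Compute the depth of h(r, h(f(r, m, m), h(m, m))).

3

depth(f(r, m, m)) = 1 + max(0, 0, 0) = 1
depth(h(m, m)) = 1 + max(0, 0) = 1
depth(h(f(r, m, m), h(m, m))) = 1 + max(1, 1) = 2
depth(h(r, h(f(r, m, m), h(m, m)))) = 1 + max(0, 2) = 3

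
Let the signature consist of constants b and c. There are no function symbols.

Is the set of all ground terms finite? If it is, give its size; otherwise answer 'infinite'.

2

There are no function symbols, so every ground term is one of the 2 constants.
The Herbrand universe is {b, c}, which is finite with 2 elements.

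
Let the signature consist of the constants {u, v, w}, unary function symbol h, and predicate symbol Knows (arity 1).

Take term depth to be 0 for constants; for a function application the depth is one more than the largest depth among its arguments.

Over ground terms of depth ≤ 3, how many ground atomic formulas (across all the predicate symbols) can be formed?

12

First count ground terms of depth ≤ 3.
Let N_k count ground terms of depth at most k. Each non-constant term of depth ≤ k is some function symbol applied to depth-≤(k−1) arguments, giving N_k = 3 + N_{k-1}.
N_0 = 3
N_1 = 3 + 3 = 6
N_2 = 3 + 6 = 9
N_3 = 3 + 9 = 12
Explicitly: u, v, w, h(u), h(v), h(w), h(h(u)), h(h(v)), h(h(w)), h(h(h(u))), h(h(h(v))), h(h(h(w))).
So |H| = 12.
For each predicate symbol, the number of ground atoms is |H| raised to its arity; summing:
  Knows: 12
Total ground atoms: 12.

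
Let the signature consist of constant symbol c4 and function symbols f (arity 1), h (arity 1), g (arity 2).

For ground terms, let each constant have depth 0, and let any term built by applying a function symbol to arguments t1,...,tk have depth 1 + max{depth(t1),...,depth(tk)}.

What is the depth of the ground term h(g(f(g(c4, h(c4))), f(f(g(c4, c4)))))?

depth(h(c4)) = 1 + depth(c4) = 1 + 0 = 1
depth(g(c4, h(c4))) = 1 + max(0, 1) = 2
depth(f(g(c4, h(c4)))) = 1 + depth(g(c4, h(c4))) = 1 + 2 = 3
depth(g(c4, c4)) = 1 + max(0, 0) = 1
depth(f(g(c4, c4))) = 1 + depth(g(c4, c4)) = 1 + 1 = 2
depth(f(f(g(c4, c4)))) = 1 + depth(f(g(c4, c4))) = 1 + 2 = 3
depth(g(f(g(c4, h(c4))), f(f(g(c4, c4))))) = 1 + max(3, 3) = 4
depth(h(g(f(g(c4, h(c4))), f(f(g(c4, c4)))))) = 1 + depth(g(f(g(c4, h(c4))), f(f(g(c4, c4))))) = 1 + 4 = 5

5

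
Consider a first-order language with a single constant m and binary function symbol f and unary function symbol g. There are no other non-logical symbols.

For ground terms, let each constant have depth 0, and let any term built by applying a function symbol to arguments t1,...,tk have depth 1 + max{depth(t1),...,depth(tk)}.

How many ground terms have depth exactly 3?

If N_k denotes the number of depth-≤k ground terms, the 1 constant gives N_0 = 1, and each function symbol of arity r contributes N_{k-1}^r new terms at level k: N_k = 1 + N_{k-1}^2 + N_{k-1}.
N_0 = 1
N_1 = 1 + 1^2 + 1 = 3
N_2 = 1 + 3^2 + 3 = 13
N_3 = 1 + 13^2 + 13 = 183
Terms of depth exactly 3: N_3 − N_2 = 183 − 13 = 170.

170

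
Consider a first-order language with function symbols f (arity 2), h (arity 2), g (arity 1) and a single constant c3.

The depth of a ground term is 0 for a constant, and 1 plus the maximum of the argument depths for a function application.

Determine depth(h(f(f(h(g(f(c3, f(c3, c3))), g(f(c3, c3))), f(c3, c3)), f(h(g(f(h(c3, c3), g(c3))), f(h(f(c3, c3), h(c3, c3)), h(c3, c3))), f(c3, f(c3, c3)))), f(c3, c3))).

7

depth(f(c3, c3)) = 1 + max(0, 0) = 1
depth(f(c3, f(c3, c3))) = 1 + max(0, 1) = 2
depth(g(f(c3, f(c3, c3)))) = 1 + depth(f(c3, f(c3, c3))) = 1 + 2 = 3
depth(g(f(c3, c3))) = 1 + depth(f(c3, c3)) = 1 + 1 = 2
depth(h(g(f(c3, f(c3, c3))), g(f(c3, c3)))) = 1 + max(3, 2) = 4
depth(f(h(g(f(c3, f(c3, c3))), g(f(c3, c3))), f(c3, c3))) = 1 + max(4, 1) = 5
depth(h(c3, c3)) = 1 + max(0, 0) = 1
depth(g(c3)) = 1 + depth(c3) = 1 + 0 = 1
depth(f(h(c3, c3), g(c3))) = 1 + max(1, 1) = 2
depth(g(f(h(c3, c3), g(c3)))) = 1 + depth(f(h(c3, c3), g(c3))) = 1 + 2 = 3
depth(h(f(c3, c3), h(c3, c3))) = 1 + max(1, 1) = 2
depth(f(h(f(c3, c3), h(c3, c3)), h(c3, c3))) = 1 + max(2, 1) = 3
depth(h(g(f(h(c3, c3), g(c3))), f(h(f(c3, c3), h(c3, c3)), h(c3, c3)))) = 1 + max(3, 3) = 4
depth(f(h(g(f(h(c3, c3), g(c3))), f(h(f(c3, c3), h(c3, c3)), h(c3, c3))), f(c3, f(c3, c3)))) = 1 + max(4, 2) = 5
depth(f(f(h(g(f(c3, f(c3, c3))), g(f(c3, c3))), f(c3, c3)), f(h(g(f(h(c3, c3), g(c3))), f(h(f(c3, c3), h(c3, c3)), h(c3, c3))), f(c3, f(c3, c3))))) = 1 + max(5, 5) = 6
depth(h(f(f(h(g(f(c3, f(c3, c3))), g(f(c3, c3))), f(c3, c3)), f(h(g(f(h(c3, c3), g(c3))), f(h(f(c3, c3), h(c3, c3)), h(c3, c3))), f(c3, f(c3, c3)))), f(c3, c3))) = 1 + max(6, 1) = 7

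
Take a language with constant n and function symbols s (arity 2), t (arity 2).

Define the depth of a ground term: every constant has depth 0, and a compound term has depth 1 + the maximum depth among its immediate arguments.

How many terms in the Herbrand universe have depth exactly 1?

2

Let N_k = |{terms of depth ≤ k}|. Then N_0 = 1 and N_k = 1 + N_{k-1}^2 + N_{k-1}^2 for k ≥ 1 (one summand per function symbol, arity giving the exponent).
N_0 = 1
N_1 = 1 + 1^2 + 1^2 = 3
Terms of depth exactly 1: N_1 − N_0 = 3 − 1 = 2.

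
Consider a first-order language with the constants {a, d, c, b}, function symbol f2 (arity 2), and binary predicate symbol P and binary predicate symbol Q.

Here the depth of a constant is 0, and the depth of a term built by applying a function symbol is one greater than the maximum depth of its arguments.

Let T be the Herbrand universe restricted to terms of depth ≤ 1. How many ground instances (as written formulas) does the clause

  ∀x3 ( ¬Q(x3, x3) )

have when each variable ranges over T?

20

Ground terms of depth ≤ 1:
  Count level by level. With function symbols f2/2, the terms of depth ≤ k are the 4 constants together with each function applied to depth-≤(k−1) tuples, so N_k = 4 + N_{k-1}^2.
  N_0 = 4
  N_1 = 4 + 4^2 = 20
So there are 20 ground terms available for substitution.
The clause has 1 distinct variable (x3), which appears in the body. In the free term algebra distinct substitutions yield syntactically distinct ground instances.
Number of ground instances = 20.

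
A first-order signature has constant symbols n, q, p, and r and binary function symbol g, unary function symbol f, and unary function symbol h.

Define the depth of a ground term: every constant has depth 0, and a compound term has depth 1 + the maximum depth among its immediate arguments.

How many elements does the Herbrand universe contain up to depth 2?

Write N_k for the number of ground terms of depth ≤ k. A term of depth ≤ k is either a constant or a function symbol applied to arguments of depth ≤ k−1, so N_k = 4 + N_{k-1}^2 + N_{k-1} + N_{k-1}.
N_0 = 4
N_1 = 4 + 4^2 + 4 + 4 = 28
N_2 = 4 + 28^2 + 28 + 28 = 844

844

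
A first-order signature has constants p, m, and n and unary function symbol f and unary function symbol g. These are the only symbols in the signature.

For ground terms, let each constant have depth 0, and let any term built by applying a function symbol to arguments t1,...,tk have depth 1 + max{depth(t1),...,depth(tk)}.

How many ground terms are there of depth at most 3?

45

Let N_k count ground terms of depth at most k. Each non-constant term of depth ≤ k is some function symbol applied to depth-≤(k−1) arguments, giving N_k = 3 + N_{k-1} + N_{k-1}.
N_0 = 3
N_1 = 3 + 3 + 3 = 9
N_2 = 3 + 9 + 9 = 21
N_3 = 3 + 21 + 21 = 45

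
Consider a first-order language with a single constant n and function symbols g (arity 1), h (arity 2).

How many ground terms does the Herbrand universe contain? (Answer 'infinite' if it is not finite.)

infinite

The signature has at least one function symbol (g, arity 1) and at least one constant (n).
Iterating g gives infinitely many distinct ground terms: n, g(n), g(g(n)), ...
So the Herbrand universe is infinite.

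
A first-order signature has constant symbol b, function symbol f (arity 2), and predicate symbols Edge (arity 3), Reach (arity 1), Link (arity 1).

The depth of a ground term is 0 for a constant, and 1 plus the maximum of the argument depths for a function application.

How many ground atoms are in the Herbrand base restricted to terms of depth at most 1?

First count ground terms of depth ≤ 1.
Write N_k for the number of ground terms of depth ≤ k. A term of depth ≤ k is either a constant or a function symbol applied to arguments of depth ≤ k−1, so N_k = 1 + N_{k-1}^2.
N_0 = 1
N_1 = 1 + 1^2 = 2
So |H| = 2.
Each predicate of arity r yields |H|^r ground atoms (one per choice of an r-tuple from H):
  Edge: 2^3 = 8;  Reach: 2;  Link: 2
Total ground atoms: 8 + 2 + 2 = 12.

12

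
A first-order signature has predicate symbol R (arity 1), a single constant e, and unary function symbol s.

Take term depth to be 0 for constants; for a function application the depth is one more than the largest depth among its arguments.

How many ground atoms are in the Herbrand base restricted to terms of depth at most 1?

First count ground terms of depth ≤ 1.
Count level by level. With function symbols s/1, the terms of depth ≤ k are the 1 constant together with each function applied to depth-≤(k−1) tuples, so N_k = 1 + N_{k-1}.
N_0 = 1
N_1 = 1 + 1 = 2
Explicitly: e, s(e).
So |H| = 2.
Each predicate of arity r yields |H|^r ground atoms (one per choice of an r-tuple from H):
  R: 2
Total ground atoms: 2.

2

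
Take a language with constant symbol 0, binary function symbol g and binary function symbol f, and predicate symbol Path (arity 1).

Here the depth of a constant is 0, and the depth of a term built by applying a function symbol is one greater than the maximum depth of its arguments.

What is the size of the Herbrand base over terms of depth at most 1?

First count ground terms of depth ≤ 1.
Let N_k count ground terms of depth at most k. Each non-constant term of depth ≤ k is some function symbol applied to depth-≤(k−1) arguments, giving N_k = 1 + N_{k-1}^2 + N_{k-1}^2.
N_0 = 1
N_1 = 1 + 1^2 + 1^2 = 3
Explicitly: 0, g(0, 0), f(0, 0).
So |H| = 3.
Ground atoms are formed by filling each argument slot of a predicate with a term from H, so an r-ary predicate gives |H|^r atoms:
  Path: 3
Total ground atoms: 3.

3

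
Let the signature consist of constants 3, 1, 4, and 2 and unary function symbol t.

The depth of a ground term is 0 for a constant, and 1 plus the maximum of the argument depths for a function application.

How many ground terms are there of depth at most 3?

Write N_k for the number of ground terms of depth ≤ k. A term of depth ≤ k is either a constant or a function symbol applied to arguments of depth ≤ k−1, so N_k = 4 + N_{k-1}.
N_0 = 4
N_1 = 4 + 4 = 8
N_2 = 4 + 8 = 12
N_3 = 4 + 12 = 16

16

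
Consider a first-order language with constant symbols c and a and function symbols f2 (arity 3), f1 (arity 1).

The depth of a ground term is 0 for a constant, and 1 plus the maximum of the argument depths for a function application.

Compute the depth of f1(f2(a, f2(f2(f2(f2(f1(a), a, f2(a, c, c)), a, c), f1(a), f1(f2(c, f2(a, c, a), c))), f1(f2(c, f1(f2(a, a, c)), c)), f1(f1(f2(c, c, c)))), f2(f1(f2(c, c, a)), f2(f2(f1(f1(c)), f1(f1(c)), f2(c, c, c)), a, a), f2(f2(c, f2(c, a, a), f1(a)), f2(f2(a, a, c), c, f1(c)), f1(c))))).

depth(f1(a)) = 1 + depth(a) = 1 + 0 = 1
depth(f2(a, c, c)) = 1 + max(0, 0, 0) = 1
depth(f2(f1(a), a, f2(a, c, c))) = 1 + max(1, 0, 1) = 2
depth(f2(f2(f1(a), a, f2(a, c, c)), a, c)) = 1 + max(2, 0, 0) = 3
depth(f2(a, c, a)) = 1 + max(0, 0, 0) = 1
depth(f2(c, f2(a, c, a), c)) = 1 + max(0, 1, 0) = 2
depth(f1(f2(c, f2(a, c, a), c))) = 1 + depth(f2(c, f2(a, c, a), c)) = 1 + 2 = 3
depth(f2(f2(f2(f1(a), a, f2(a, c, c)), a, c), f1(a), f1(f2(c, f2(a, c, a), c)))) = 1 + max(3, 1, 3) = 4
depth(f2(a, a, c)) = 1 + max(0, 0, 0) = 1
depth(f1(f2(a, a, c))) = 1 + depth(f2(a, a, c)) = 1 + 1 = 2
depth(f2(c, f1(f2(a, a, c)), c)) = 1 + max(0, 2, 0) = 3
depth(f1(f2(c, f1(f2(a, a, c)), c))) = 1 + depth(f2(c, f1(f2(a, a, c)), c)) = 1 + 3 = 4
depth(f2(c, c, c)) = 1 + max(0, 0, 0) = 1
depth(f1(f2(c, c, c))) = 1 + depth(f2(c, c, c)) = 1 + 1 = 2
depth(f1(f1(f2(c, c, c)))) = 1 + depth(f1(f2(c, c, c))) = 1 + 2 = 3
depth(f2(f2(f2(f2(f1(a), a, f2(a, c, c)), a, c), f1(a), f1(f2(c, f2(a, c, a), c))), f1(f2(c, f1(f2(a, a, c)), c)), f1(f1(f2(c, c, c))))) = 1 + max(4, 4, 3) = 5
depth(f2(c, c, a)) = 1 + max(0, 0, 0) = 1
depth(f1(f2(c, c, a))) = 1 + depth(f2(c, c, a)) = 1 + 1 = 2
depth(f1(c)) = 1 + depth(c) = 1 + 0 = 1
depth(f1(f1(c))) = 1 + depth(f1(c)) = 1 + 1 = 2
depth(f2(f1(f1(c)), f1(f1(c)), f2(c, c, c))) = 1 + max(2, 2, 1) = 3
depth(f2(f2(f1(f1(c)), f1(f1(c)), f2(c, c, c)), a, a)) = 1 + max(3, 0, 0) = 4
depth(f2(c, a, a)) = 1 + max(0, 0, 0) = 1
depth(f2(c, f2(c, a, a), f1(a))) = 1 + max(0, 1, 1) = 2
depth(f2(f2(a, a, c), c, f1(c))) = 1 + max(1, 0, 1) = 2
depth(f2(f2(c, f2(c, a, a), f1(a)), f2(f2(a, a, c), c, f1(c)), f1(c))) = 1 + max(2, 2, 1) = 3
depth(f2(f1(f2(c, c, a)), f2(f2(f1(f1(c)), f1(f1(c)), f2(c, c, c)), a, a), f2(f2(c, f2(c, a, a), f1(a)), f2(f2(a, a, c), c, f1(c)), f1(c)))) = 1 + max(2, 4, 3) = 5
depth(f2(a, f2(f2(f2(f2(f1(a), a, f2(a, c, c)), a, c), f1(a), f1(f2(c, f2(a, c, a), c))), f1(f2(c, f1(f2(a, a, c)), c)), f1(f1(f2(c, c, c)))), f2(f1(f2(c, c, a)), f2(f2(f1(f1(c)), f1(f1(c)), f2(c, c, c)), a, a), f2(f2(c, f2(c, a, a), f1(a)), f2(f2(a, a, c), c, f1(c)), f1(c))))) = 1 + max(0, 5, 5) = 6
depth(f1(f2(a, f2(f2(f2(f2(f1(a), a, f2(a, c, c)), a, c), f1(a), f1(f2(c, f2(a, c, a), c))), f1(f2(c, f1(f2(a, a, c)), c)), f1(f1(f2(c, c, c)))), f2(f1(f2(c, c, a)), f2(f2(f1(f1(c)), f1(f1(c)), f2(c, c, c)), a, a), f2(f2(c, f2(c, a, a), f1(a)), f2(f2(a, a, c), c, f1(c)), f1(c)))))) = 1 + depth(f2(a, f2(f2(f2(f2(f1(a), a, f2(a, c, c)), a, c), f1(a), f1(f2(c, f2(a, c, a), c))), f1(f2(c, f1(f2(a, a, c)), c)), f1(f1(f2(c, c, c)))), f2(f1(f2(c, c, a)), f2(f2(f1(f1(c)), f1(f1(c)), f2(c, c, c)), a, a), f2(f2(c, f2(c, a, a), f1(a)), f2(f2(a, a, c), c, f1(c)), f1(c))))) = 1 + 6 = 7

7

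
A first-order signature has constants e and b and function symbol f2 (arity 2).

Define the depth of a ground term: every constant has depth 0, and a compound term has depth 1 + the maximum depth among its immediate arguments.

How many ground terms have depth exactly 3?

Write N_k for the number of ground terms of depth ≤ k. A term of depth ≤ k is either a constant or a function symbol applied to arguments of depth ≤ k−1, so N_k = 2 + N_{k-1}^2.
N_0 = 2
N_1 = 2 + 2^2 = 6
N_2 = 2 + 6^2 = 38
N_3 = 2 + 38^2 = 1446
Terms of depth exactly 3: N_3 − N_2 = 1446 − 38 = 1408.

1408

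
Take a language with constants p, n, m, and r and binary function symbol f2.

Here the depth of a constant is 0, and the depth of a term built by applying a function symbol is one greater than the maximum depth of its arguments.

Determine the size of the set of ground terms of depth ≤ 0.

4

If N_k denotes the number of depth-≤k ground terms, the 4 constants give N_0 = 4, and each function symbol of arity r contributes N_{k-1}^r new terms at level k: N_k = 4 + N_{k-1}^2.
N_0 = 4
Explicitly: p, n, m, r.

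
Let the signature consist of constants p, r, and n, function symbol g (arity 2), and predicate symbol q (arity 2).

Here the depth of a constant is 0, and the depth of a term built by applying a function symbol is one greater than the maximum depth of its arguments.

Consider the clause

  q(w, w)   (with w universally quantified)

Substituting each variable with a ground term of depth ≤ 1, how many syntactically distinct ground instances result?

12

Ground terms of depth ≤ 1:
  Count level by level. With function symbols g/2, the terms of depth ≤ k are the 3 constants together with each function applied to depth-≤(k−1) tuples, so N_k = 3 + N_{k-1}^2.
  N_0 = 3
  N_1 = 3 + 3^2 = 12
  Explicitly: p, r, n, g(p, p), g(p, r), g(p, n), g(r, p), g(r, r), g(r, n), g(n, p), g(n, r), g(n, n).
So there are 12 ground terms available for substitution.
There is 1 variable to instantiate (w),  occurring in at least one literal, so different choices give different ground instances.
Number of ground instances = 12.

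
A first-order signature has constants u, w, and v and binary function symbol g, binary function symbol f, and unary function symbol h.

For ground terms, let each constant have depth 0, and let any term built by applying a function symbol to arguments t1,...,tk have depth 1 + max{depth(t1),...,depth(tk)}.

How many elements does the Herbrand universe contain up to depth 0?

3

Let N_k = |{terms of depth ≤ k}|. Then N_0 = 3 and N_k = 3 + N_{k-1}^2 + N_{k-1}^2 + N_{k-1} for k ≥ 1 (one summand per function symbol, arity giving the exponent).
N_0 = 3
Explicitly: u, w, v.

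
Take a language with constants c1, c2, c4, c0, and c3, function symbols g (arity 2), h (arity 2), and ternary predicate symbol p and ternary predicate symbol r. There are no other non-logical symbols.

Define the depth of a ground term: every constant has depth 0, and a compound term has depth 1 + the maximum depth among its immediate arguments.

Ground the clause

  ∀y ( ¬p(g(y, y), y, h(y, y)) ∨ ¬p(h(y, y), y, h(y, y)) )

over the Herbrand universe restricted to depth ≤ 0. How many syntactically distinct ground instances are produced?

Ground terms of depth ≤ 0:
  If N_k denotes the number of depth-≤k ground terms, the 5 constants give N_0 = 5, and each function symbol of arity r contributes N_{k-1}^r new terms at level k: N_k = 5 + N_{k-1}^2 + N_{k-1}^2.
  N_0 = 5
  Explicitly: c1, c2, c4, c0, c3.
So there are 5 ground terms available for substitution.
The variable y ranges independently over the available ground terms, and distinct assignments produce distinct instances.
Number of ground instances = 5.

5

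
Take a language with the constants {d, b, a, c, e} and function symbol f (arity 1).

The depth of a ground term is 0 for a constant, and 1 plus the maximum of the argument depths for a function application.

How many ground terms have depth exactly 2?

If N_k denotes the number of depth-≤k ground terms, the 5 constants give N_0 = 5, and each function symbol of arity r contributes N_{k-1}^r new terms at level k: N_k = 5 + N_{k-1}.
N_0 = 5
N_1 = 5 + 5 = 10
N_2 = 5 + 10 = 15
Terms of depth exactly 2: N_2 − N_1 = 15 − 10 = 5.

5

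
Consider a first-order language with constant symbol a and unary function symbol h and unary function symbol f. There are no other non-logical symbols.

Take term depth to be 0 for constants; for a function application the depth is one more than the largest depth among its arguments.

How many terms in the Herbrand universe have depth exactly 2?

4

Let N_k count ground terms of depth at most k. Each non-constant term of depth ≤ k is some function symbol applied to depth-≤(k−1) arguments, giving N_k = 1 + N_{k-1} + N_{k-1}.
N_0 = 1
N_1 = 1 + 1 + 1 = 3
N_2 = 1 + 3 + 3 = 7
Terms of depth exactly 2: N_2 − N_1 = 7 − 3 = 4.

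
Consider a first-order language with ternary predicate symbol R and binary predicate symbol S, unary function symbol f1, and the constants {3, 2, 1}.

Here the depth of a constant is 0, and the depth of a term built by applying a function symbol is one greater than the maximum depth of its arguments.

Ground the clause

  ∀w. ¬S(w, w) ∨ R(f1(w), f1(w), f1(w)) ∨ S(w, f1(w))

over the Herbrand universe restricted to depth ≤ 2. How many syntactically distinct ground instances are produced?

9

Ground terms of depth ≤ 2:
  Let N_k count ground terms of depth at most k. Each non-constant term of depth ≤ k is some function symbol applied to depth-≤(k−1) arguments, giving N_k = 3 + N_{k-1}.
  N_0 = 3
  N_1 = 3 + 3 = 6
  N_2 = 3 + 6 = 9
  Explicitly: 3, 2, 1, f1(3), f1(2), f1(1), f1(f1(3)), f1(f1(2)), f1(f1(1)).
So there are 9 ground terms available for substitution.
The variable w ranges independently over the available ground terms, and distinct assignments produce distinct instances.
Number of ground instances = 9.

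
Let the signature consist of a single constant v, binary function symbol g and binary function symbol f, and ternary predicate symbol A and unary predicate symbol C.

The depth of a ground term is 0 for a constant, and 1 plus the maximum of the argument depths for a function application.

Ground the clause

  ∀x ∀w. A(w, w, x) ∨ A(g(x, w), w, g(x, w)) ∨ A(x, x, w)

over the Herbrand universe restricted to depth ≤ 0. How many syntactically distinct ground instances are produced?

Ground terms of depth ≤ 0:
  Let N_k = |{terms of depth ≤ k}|. Then N_0 = 1 and N_k = 1 + N_{k-1}^2 + N_{k-1}^2 for k ≥ 1 (one summand per function symbol, arity giving the exponent).
  N_0 = 1
  Explicitly: v.
So there is exactly 1 ground term available for substitution.
There are 2 variables to instantiate (x, w), each occurring in at least one literal, so different choices give different ground instances.
Number of ground instances = 1^2 = 1.

1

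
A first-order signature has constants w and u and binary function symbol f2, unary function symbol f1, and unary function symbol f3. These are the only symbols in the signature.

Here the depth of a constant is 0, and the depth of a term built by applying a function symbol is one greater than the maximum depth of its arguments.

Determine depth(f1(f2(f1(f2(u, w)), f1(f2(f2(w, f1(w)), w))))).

depth(f2(u, w)) = 1 + max(0, 0) = 1
depth(f1(f2(u, w))) = 1 + depth(f2(u, w)) = 1 + 1 = 2
depth(f1(w)) = 1 + depth(w) = 1 + 0 = 1
depth(f2(w, f1(w))) = 1 + max(0, 1) = 2
depth(f2(f2(w, f1(w)), w)) = 1 + max(2, 0) = 3
depth(f1(f2(f2(w, f1(w)), w))) = 1 + depth(f2(f2(w, f1(w)), w)) = 1 + 3 = 4
depth(f2(f1(f2(u, w)), f1(f2(f2(w, f1(w)), w)))) = 1 + max(2, 4) = 5
depth(f1(f2(f1(f2(u, w)), f1(f2(f2(w, f1(w)), w))))) = 1 + depth(f2(f1(f2(u, w)), f1(f2(f2(w, f1(w)), w)))) = 1 + 5 = 6

6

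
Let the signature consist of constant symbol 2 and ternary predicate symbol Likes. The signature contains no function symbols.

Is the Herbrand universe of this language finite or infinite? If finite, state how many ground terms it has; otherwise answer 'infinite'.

1

There are no function symbols, so the only ground term is the single constant.
The Herbrand universe is {2}, finite with 1 element.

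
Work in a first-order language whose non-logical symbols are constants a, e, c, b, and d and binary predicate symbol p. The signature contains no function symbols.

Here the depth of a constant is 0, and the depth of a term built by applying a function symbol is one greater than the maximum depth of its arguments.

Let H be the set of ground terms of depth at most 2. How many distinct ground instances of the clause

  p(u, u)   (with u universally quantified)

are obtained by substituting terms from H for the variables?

Ground terms of depth ≤ 2:
  With no function symbols every ground term is a constant, so there are exactly 5 ground terms at every depth bound.
  N_0 = 5
  N_1 = 5
  N_2 = 5
So there are 5 ground terms available for substitution.
The clause has 1 distinct variable (u), which appears in the body. In the free term algebra distinct substitutions yield syntactically distinct ground instances.
Number of ground instances = 5.

5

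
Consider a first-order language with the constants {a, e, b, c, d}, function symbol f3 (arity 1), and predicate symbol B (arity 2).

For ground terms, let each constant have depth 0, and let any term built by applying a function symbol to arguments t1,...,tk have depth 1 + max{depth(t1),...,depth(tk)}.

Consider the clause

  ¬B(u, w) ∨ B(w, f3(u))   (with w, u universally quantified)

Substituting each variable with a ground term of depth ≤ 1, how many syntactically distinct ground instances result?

Ground terms of depth ≤ 1:
  Write N_k for the number of ground terms of depth ≤ k. A term of depth ≤ k is either a constant or a function symbol applied to arguments of depth ≤ k−1, so N_k = 5 + N_{k-1}.
  N_0 = 5
  N_1 = 5 + 5 = 10
  Explicitly: a, e, b, c, d, f3(a), f3(e), f3(b), f3(c), f3(d).
So there are 10 ground terms available for substitution.
The body mentions every one of the 2 quantified variables; since ground terms form a free algebra, no two substitutions collapse to the same formula.
Number of ground instances = 10^2 = 100.

100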